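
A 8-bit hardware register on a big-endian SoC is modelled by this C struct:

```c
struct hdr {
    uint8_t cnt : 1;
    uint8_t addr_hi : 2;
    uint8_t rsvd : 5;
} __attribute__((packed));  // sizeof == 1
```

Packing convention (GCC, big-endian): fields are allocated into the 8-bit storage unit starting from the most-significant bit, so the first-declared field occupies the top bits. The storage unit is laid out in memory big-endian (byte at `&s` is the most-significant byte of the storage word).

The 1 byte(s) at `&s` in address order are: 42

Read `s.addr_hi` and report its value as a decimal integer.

[0]=0x42 (big-endian) → word 0x42
cnt:1 @ bit 7 → (0x42>>7)&0x1 = 0x0
addr_hi:2 @ bit 5 → (0x42>>5)&0x3 = 0x2  ←
rsvd:5 @ bit 0 → (0x42>>0)&0x1f = 0x2

2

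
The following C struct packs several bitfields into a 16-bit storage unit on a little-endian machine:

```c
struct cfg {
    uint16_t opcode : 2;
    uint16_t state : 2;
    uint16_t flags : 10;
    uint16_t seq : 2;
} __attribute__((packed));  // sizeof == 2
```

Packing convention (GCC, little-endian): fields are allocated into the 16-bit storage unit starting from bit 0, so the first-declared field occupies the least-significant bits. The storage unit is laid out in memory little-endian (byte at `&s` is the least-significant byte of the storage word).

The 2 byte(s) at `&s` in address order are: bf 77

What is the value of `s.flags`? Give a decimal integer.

891

[0]=0xbf [1]=0x77 (little-endian) → word 0x77bf
opcode:2 @ bit 0 → (0x77bf>>0)&0x3 = 0x3
state:2 @ bit 2 → (0x77bf>>2)&0x3 = 0x3
flags:10 @ bit 4 → (0x77bf>>4)&0x3ff = 0x37b  ←
seq:2 @ bit 14 → (0x77bf>>14)&0x3 = 0x1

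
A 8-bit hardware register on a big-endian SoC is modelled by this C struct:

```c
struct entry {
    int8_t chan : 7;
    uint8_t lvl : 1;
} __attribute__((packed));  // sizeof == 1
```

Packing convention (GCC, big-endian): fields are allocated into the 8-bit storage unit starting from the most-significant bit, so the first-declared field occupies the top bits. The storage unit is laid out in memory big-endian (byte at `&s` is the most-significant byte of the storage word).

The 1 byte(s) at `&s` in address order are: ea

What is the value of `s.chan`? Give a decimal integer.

-11

[0]=0xea (big-endian) → word 0xea
chan [1+:7] = (word>>1) & 0x7f = 117  ←
lvl [0+:1] = (word>>0) & 0x1 = 0
chan signed 7b, MSB=1: 117 - 128 = -11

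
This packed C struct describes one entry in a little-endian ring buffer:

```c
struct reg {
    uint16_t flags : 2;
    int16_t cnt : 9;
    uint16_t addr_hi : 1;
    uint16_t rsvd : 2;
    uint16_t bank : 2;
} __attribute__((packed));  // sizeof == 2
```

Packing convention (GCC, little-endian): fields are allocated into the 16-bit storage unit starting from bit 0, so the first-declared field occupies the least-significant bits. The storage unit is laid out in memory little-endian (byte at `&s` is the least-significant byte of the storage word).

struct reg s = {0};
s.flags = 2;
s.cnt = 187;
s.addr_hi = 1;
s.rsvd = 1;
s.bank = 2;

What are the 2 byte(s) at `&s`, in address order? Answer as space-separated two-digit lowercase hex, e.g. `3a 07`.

[0+:2] flags=2 & 0x3 = 0x2; word=0x0002
[2+:9] cnt=187 & 0x1ff = 0xbb; word=0x02ee
[11+:1] addr_hi=1 & 0x1 = 0x1; word=0x0aee
[12+:2] rsvd=1 & 0x3 = 0x1; word=0x1aee
[14+:2] bank=2 & 0x3 = 0x2; word=0x9aee
word = 0x9aee → little-endian bytes:
  [0]=0xee  [1]=0x9a

ee 9a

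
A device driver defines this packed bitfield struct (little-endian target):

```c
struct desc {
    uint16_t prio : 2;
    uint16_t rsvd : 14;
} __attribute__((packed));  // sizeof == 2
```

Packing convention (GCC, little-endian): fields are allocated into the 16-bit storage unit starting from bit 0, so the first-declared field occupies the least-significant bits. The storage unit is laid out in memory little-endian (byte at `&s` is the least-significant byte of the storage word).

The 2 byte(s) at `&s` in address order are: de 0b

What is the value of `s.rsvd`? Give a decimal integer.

759

[0]=0xde [1]=0x0b (little-endian) → word 0x0bde
prio:2 @ bit 0 → (0x0bde>>0)&0x3 = 0x2
rsvd:14 @ bit 2 → (0x0bde>>2)&0x3fff = 0x2f7  ←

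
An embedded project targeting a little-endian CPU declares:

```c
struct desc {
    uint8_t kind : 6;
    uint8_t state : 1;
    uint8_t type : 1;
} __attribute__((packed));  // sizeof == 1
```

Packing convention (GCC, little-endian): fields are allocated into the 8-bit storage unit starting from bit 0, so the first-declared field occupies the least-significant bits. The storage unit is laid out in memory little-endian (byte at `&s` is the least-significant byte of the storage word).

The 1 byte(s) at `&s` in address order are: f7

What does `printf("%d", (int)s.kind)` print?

[0]=0xf7 (little-endian) → word 0xf7
kind [0+:6] = (word>>0) & 0x3f = 55  ←
state [6+:1] = (word>>6) & 0x1 = 1
type [7+:1] = (word>>7) & 0x1 = 1

55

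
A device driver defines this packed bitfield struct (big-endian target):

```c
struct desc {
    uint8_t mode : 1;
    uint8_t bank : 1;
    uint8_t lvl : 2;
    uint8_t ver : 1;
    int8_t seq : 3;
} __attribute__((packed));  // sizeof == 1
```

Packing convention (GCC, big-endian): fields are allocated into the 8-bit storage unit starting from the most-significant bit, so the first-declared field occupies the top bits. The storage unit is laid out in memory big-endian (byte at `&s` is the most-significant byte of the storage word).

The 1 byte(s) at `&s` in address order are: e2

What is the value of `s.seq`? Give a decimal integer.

2

[0]=0xe2 (big-endian) → word 0xe2
mode:1 @ bit 7 → (0xe2>>7)&0x1 = 0x1
bank:1 @ bit 6 → (0xe2>>6)&0x1 = 0x1
lvl:2 @ bit 4 → (0xe2>>4)&0x3 = 0x2
ver:1 @ bit 3 → (0xe2>>3)&0x1 = 0x0
seq:3 @ bit 0 → (0xe2>>0)&0x7 = 0x2  ←
seq signed 3b, MSB=0: value = 2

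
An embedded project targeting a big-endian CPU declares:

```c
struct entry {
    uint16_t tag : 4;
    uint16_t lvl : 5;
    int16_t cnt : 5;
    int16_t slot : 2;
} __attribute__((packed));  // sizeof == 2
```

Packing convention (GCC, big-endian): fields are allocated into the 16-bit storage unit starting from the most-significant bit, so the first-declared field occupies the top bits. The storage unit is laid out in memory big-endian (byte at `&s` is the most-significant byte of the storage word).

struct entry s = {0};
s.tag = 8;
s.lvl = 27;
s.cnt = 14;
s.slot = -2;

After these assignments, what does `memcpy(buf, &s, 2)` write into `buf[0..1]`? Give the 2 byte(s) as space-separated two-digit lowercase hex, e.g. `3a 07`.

tag (4b) val=8 bits=0x8 at bit 12: 0x8000
lvl (5b) val=27 bits=0x1b at bit 7: 0x8d80
cnt (5b) val=14 bits=0xe at bit 2: 0x8db8
slot (2b) val=-2 bits=0x2 at bit 0: 0x8dba
word = 0x8dba → big-endian bytes:
  [0]=0x8d  [1]=0xba

8d ba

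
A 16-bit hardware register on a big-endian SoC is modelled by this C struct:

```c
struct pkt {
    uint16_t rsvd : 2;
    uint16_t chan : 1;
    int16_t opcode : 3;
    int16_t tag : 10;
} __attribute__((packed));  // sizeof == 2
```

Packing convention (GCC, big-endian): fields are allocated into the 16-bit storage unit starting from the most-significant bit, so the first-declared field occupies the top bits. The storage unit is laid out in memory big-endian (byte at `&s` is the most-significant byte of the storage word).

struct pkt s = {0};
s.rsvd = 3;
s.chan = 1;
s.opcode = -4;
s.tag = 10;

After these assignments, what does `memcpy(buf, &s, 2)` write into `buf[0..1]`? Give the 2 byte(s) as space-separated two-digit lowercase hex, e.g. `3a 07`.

f0 0a

rsvd:2 = 3 → 0x3 << 14 → word 0xc000
chan:1 = 1 → 0x1 << 13 → word 0xe000
opcode:3 = -4 → 0x4 << 10 → word 0xf000
tag:10 = 10 → 0xa << 0 → word 0xf00a
word = 0xf00a → big-endian bytes:
  [0]=0xf0  [1]=0x0a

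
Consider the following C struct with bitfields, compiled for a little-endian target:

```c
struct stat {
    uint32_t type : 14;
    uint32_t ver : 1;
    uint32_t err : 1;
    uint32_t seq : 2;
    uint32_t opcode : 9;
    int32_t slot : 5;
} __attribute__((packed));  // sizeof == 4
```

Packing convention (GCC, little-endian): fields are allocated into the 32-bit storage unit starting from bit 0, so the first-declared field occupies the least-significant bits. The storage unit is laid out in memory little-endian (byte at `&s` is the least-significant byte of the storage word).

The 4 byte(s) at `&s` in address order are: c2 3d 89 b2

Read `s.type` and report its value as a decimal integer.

[0]=0xc2 [1]=0x3d [2]=0x89 [3]=0xb2 (little-endian) → word 0xb2893dc2
type:14 @ bit 0 → (0xb2893dc2>>0)&0x3fff = 0x3dc2  ←
ver:1 @ bit 14 → (0xb2893dc2>>14)&0x1 = 0x0
err:1 @ bit 15 → (0xb2893dc2>>15)&0x1 = 0x0
seq:2 @ bit 16 → (0xb2893dc2>>16)&0x3 = 0x1
opcode:9 @ bit 18 → (0xb2893dc2>>18)&0x1ff = 0xa2
slot:5 @ bit 27 → (0xb2893dc2>>27)&0x1f = 0x16

15810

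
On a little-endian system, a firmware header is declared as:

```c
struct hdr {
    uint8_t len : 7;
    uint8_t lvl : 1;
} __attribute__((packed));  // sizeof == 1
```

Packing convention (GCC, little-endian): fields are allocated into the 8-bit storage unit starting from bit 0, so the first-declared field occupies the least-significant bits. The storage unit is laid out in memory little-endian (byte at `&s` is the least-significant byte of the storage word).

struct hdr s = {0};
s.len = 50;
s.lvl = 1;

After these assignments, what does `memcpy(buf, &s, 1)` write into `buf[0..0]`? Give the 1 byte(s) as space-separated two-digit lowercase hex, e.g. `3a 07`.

b2

len (7b) val=50 bits=0x32 at bit 0: 0x32
lvl (1b) val=1 bits=0x1 at bit 7: 0xb2
word = 0xb2 → little-endian bytes:
  [0]=0xb2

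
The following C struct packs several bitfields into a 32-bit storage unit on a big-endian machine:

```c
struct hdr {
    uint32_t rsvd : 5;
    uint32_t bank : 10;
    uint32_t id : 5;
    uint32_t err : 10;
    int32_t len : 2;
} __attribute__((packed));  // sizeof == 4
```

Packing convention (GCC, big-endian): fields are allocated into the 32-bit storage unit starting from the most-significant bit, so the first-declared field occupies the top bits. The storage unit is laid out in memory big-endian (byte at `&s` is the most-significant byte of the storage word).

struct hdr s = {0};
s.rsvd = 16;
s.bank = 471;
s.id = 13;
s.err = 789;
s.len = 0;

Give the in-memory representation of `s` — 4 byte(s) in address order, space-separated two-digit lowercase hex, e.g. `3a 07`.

83 ae dc 54

rsvd (5b) val=16 bits=0x10 at bit 27: 0x80000000
bank (10b) val=471 bits=0x1d7 at bit 17: 0x83ae0000
id (5b) val=13 bits=0xd at bit 12: 0x83aed000
err (10b) val=789 bits=0x315 at bit 2: 0x83aedc54
len (2b) val=0 bits=0x0 at bit 0: 0x83aedc54
word = 0x83aedc54 → big-endian bytes:
  [0]=0x83  [1]=0xae  [2]=0xdc  [3]=0x54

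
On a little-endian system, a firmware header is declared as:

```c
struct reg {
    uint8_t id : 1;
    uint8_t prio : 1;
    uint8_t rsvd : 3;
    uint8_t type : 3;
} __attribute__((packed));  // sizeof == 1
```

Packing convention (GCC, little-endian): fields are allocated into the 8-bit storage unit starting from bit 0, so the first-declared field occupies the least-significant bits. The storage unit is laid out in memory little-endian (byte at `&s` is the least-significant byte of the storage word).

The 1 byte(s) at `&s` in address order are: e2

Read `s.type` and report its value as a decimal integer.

[0]=0xe2 (little-endian) → word 0xe2
id [0+:1] = (word>>0) & 0x1 = 0
prio [1+:1] = (word>>1) & 0x1 = 1
rsvd [2+:3] = (word>>2) & 0x7 = 0
type [5+:3] = (word>>5) & 0x7 = 7  ←

7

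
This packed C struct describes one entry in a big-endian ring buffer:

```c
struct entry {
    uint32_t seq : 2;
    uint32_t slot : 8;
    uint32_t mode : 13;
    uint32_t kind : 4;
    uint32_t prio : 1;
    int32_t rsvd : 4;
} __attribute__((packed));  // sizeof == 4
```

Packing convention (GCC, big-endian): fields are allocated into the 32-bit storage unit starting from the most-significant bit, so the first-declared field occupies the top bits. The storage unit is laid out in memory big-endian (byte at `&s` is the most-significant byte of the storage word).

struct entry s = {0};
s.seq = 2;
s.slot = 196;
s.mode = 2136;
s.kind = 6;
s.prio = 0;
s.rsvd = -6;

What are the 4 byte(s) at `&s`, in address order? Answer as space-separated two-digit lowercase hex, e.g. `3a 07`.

seq (2b) val=2 bits=0x2 at bit 30: 0x80000000
slot (8b) val=196 bits=0xc4 at bit 22: 0xb1000000
mode (13b) val=2136 bits=0x858 at bit 9: 0xb110b000
kind (4b) val=6 bits=0x6 at bit 5: 0xb110b0c0
prio (1b) val=0 bits=0x0 at bit 4: 0xb110b0c0
rsvd (4b) val=-6 bits=0xa at bit 0: 0xb110b0ca
word = 0xb110b0ca → big-endian bytes:
  [0]=0xb1  [1]=0x10  [2]=0xb0  [3]=0xca

b1 10 b0 ca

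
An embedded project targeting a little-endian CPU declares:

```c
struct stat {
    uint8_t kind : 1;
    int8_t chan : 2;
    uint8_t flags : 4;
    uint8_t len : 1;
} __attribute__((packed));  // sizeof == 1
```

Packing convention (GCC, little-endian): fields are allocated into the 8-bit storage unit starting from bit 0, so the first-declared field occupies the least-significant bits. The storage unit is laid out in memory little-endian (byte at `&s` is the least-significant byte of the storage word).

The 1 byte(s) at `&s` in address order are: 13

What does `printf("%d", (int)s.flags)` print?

2

[0]=0x13 (little-endian) → word 0x13
kind:1 @ bit 0 → (0x13>>0)&0x1 = 0x1
chan:2 @ bit 1 → (0x13>>1)&0x3 = 0x1
flags:4 @ bit 3 → (0x13>>3)&0xf = 0x2  ←
len:1 @ bit 7 → (0x13>>7)&0x1 = 0x0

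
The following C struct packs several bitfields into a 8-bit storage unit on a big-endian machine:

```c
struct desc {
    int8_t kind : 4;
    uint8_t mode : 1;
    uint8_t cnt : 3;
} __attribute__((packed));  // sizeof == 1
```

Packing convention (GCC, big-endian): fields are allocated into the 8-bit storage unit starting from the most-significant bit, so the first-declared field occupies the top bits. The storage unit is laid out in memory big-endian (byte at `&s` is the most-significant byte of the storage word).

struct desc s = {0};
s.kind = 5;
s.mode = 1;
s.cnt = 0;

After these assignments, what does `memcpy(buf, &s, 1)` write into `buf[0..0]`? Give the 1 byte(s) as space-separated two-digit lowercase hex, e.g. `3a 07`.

58

kind (4b) val=5 bits=0x5 at bit 4: 0x50
mode (1b) val=1 bits=0x1 at bit 3: 0x58
cnt (3b) val=0 bits=0x0 at bit 0: 0x58
word = 0x58 → big-endian bytes:
  [0]=0x58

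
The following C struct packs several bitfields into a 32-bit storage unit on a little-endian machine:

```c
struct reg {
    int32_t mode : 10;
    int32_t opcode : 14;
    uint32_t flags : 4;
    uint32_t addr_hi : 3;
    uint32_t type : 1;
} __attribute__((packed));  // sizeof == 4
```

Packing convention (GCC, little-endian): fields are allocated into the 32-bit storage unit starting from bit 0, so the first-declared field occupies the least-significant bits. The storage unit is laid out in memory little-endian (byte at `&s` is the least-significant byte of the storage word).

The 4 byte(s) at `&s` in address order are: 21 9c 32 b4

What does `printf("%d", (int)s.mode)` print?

33

[0]=0x21 [1]=0x9c [2]=0x32 [3]=0xb4 (little-endian) → word 0xb4329c21
mode [0+:10] = (word>>0) & 0x3ff = 33  ←
opcode [10+:14] = (word>>10) & 0x3fff = 3239
flags [24+:4] = (word>>24) & 0xf = 4
addr_hi [28+:3] = (word>>28) & 0x7 = 3
type [31+:1] = (word>>31) & 0x1 = 1
mode signed 10b, MSB=0: value = 33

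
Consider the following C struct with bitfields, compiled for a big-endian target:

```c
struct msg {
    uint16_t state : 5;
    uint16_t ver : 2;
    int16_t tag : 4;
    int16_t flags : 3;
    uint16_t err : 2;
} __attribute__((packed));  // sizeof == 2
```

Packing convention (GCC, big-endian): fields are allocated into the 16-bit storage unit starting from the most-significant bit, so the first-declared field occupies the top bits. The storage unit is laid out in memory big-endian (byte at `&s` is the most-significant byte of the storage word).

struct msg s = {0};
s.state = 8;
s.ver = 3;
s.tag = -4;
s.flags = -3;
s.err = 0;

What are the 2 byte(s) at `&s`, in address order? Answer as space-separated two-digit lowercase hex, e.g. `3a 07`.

state:5 = 8 → 0x8 << 11 → word 0x4000
ver:2 = 3 → 0x3 << 9 → word 0x4600
tag:4 = -4 → 0xc << 5 → word 0x4780
flags:3 = -3 → 0x5 << 2 → word 0x4794
err:2 = 0 → 0x0 << 0 → word 0x4794
word = 0x4794 → big-endian bytes:
  [0]=0x47  [1]=0x94

47 94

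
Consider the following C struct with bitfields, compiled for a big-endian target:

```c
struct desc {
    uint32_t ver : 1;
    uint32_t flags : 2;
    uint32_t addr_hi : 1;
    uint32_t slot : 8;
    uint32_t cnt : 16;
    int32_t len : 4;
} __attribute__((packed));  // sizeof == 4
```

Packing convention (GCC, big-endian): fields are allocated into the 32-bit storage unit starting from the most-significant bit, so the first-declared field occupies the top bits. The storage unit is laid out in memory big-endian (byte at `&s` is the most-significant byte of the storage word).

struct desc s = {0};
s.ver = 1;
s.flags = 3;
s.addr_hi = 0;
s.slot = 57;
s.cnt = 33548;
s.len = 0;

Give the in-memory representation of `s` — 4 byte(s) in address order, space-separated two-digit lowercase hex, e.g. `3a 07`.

e3 98 30 c0

ver (1b) val=1 bits=0x1 at bit 31: 0x80000000
flags (2b) val=3 bits=0x3 at bit 29: 0xe0000000
addr_hi (1b) val=0 bits=0x0 at bit 28: 0xe0000000
slot (8b) val=57 bits=0x39 at bit 20: 0xe3900000
cnt (16b) val=33548 bits=0x830c at bit 4: 0xe39830c0
len (4b) val=0 bits=0x0 at bit 0: 0xe39830c0
word = 0xe39830c0 → big-endian bytes:
  [0]=0xe3  [1]=0x98  [2]=0x30  [3]=0xc0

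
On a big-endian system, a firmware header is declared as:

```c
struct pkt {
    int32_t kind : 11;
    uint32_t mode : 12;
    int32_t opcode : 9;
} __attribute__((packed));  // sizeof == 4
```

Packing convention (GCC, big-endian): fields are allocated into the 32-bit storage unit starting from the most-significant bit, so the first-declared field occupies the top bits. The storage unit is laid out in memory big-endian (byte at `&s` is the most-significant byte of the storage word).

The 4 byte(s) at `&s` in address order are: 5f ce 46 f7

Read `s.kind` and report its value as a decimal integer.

[0]=0x5f [1]=0xce [2]=0x46 [3]=0xf7 (big-endian) → word 0x5fce46f7
kind:11 @ bit 21 → (0x5fce46f7>>21)&0x7ff = 0x2fe  ←
mode:12 @ bit 9 → (0x5fce46f7>>9)&0xfff = 0x723
opcode:9 @ bit 0 → (0x5fce46f7>>0)&0x1ff = 0xf7
kind signed 11b, MSB=0: value = 766

766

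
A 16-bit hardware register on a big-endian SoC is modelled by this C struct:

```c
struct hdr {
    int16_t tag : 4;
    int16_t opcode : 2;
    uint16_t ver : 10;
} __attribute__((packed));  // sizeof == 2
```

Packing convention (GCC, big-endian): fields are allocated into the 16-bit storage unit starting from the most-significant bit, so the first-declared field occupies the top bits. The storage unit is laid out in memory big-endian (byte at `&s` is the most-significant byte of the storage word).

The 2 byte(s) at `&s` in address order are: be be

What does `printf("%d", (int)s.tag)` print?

-5

[0]=0xbe [1]=0xbe (big-endian) → word 0xbebe
tag [12+:4] = (word>>12) & 0xf = 11  ←
opcode [10+:2] = (word>>10) & 0x3 = 3
ver [0+:10] = (word>>0) & 0x3ff = 702
tag signed 4b, MSB=1: 11 - 16 = -5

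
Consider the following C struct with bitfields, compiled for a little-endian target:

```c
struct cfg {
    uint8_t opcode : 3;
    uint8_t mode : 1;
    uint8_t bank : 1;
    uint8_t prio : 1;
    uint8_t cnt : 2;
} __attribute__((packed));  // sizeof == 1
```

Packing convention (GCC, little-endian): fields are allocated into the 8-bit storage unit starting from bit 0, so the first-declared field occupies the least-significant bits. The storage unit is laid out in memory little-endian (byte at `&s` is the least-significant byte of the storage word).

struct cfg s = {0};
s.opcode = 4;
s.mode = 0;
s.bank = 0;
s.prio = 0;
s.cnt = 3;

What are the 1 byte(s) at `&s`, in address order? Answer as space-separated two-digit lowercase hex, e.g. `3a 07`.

[0+:3] opcode=4 & 0x7 = 0x4; word=0x04
[3+:1] mode=0 & 0x1 = 0x0; word=0x04
[4+:1] bank=0 & 0x1 = 0x0; word=0x04
[5+:1] prio=0 & 0x1 = 0x0; word=0x04
[6+:2] cnt=3 & 0x3 = 0x3; word=0xc4
word = 0xc4 → little-endian bytes:
  [0]=0xc4

c4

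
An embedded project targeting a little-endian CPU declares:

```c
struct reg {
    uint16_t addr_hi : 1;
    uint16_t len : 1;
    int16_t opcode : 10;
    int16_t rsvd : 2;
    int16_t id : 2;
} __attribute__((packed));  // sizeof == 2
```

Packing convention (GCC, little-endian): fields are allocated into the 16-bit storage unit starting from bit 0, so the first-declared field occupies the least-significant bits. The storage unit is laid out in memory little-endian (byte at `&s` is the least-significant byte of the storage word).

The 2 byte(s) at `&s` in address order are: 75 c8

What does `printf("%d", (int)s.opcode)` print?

[0]=0x75 [1]=0xc8 (little-endian) → word 0xc875
addr_hi:1 @ bit 0 → (0xc875>>0)&0x1 = 0x1
len:1 @ bit 1 → (0xc875>>1)&0x1 = 0x0
opcode:10 @ bit 2 → (0xc875>>2)&0x3ff = 0x21d  ←
rsvd:2 @ bit 12 → (0xc875>>12)&0x3 = 0x0
id:2 @ bit 14 → (0xc875>>14)&0x3 = 0x3
opcode signed 10b, MSB=1: 541 - 1024 = -483

-483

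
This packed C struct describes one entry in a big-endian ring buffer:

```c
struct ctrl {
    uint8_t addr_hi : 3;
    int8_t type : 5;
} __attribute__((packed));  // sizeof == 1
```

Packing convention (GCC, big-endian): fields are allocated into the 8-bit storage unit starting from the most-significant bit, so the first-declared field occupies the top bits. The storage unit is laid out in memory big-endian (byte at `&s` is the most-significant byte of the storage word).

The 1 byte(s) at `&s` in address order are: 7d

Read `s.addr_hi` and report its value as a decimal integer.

[0]=0x7d (big-endian) → word 0x7d
addr_hi [5+:3] = (word>>5) & 0x7 = 3  ←
type [0+:5] = (word>>0) & 0x1f = 29

3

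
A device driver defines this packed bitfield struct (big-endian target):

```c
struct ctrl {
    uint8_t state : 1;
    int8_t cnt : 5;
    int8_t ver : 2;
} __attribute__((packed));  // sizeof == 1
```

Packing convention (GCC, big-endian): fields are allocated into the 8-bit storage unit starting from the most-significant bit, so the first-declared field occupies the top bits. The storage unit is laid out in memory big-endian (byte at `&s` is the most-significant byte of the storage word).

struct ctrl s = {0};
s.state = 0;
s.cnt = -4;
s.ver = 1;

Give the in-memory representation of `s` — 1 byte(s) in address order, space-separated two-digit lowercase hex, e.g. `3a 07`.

71

state (1b) val=0 bits=0x0 at bit 7: 0x00
cnt (5b) val=-4 bits=0x1c at bit 2: 0x70
ver (2b) val=1 bits=0x1 at bit 0: 0x71
word = 0x71 → big-endian bytes:
  [0]=0x71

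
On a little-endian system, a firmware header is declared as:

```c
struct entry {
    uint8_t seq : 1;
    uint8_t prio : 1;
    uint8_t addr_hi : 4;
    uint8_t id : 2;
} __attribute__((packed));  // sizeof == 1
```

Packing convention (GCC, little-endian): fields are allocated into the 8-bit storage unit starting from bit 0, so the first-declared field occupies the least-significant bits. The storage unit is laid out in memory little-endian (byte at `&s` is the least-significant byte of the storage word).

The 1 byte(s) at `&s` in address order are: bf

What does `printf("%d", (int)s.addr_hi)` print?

15

[0]=0xbf (little-endian) → word 0xbf
seq [0+:1] = (word>>0) & 0x1 = 1
prio [1+:1] = (word>>1) & 0x1 = 1
addr_hi [2+:4] = (word>>2) & 0xf = 15  ←
id [6+:2] = (word>>6) & 0x3 = 2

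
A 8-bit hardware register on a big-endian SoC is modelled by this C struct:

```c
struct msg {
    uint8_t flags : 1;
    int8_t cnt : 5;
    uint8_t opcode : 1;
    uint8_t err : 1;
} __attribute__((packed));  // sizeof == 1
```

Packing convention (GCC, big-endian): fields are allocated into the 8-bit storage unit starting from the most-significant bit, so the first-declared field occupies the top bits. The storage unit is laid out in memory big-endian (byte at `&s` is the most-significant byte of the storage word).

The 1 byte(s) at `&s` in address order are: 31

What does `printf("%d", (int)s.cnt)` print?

12

[0]=0x31 (big-endian) → word 0x31
flags:1 @ bit 7 → (0x31>>7)&0x1 = 0x0
cnt:5 @ bit 2 → (0x31>>2)&0x1f = 0xc  ←
opcode:1 @ bit 1 → (0x31>>1)&0x1 = 0x0
err:1 @ bit 0 → (0x31>>0)&0x1 = 0x1
cnt signed 5b, MSB=0: value = 12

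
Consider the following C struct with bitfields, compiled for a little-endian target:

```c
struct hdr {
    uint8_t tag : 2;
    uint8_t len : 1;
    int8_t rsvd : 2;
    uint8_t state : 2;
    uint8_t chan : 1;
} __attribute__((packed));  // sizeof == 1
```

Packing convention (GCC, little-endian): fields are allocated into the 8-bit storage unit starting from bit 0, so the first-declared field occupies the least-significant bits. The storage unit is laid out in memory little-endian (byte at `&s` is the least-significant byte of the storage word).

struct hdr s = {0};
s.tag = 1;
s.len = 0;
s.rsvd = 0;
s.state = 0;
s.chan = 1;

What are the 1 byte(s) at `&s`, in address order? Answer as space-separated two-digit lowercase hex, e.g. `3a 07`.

81

tag (2b) val=1 bits=0x1 at bit 0: 0x01
len (1b) val=0 bits=0x0 at bit 2: 0x01
rsvd (2b) val=0 bits=0x0 at bit 3: 0x01
state (2b) val=0 bits=0x0 at bit 5: 0x01
chan (1b) val=1 bits=0x1 at bit 7: 0x81
word = 0x81 → little-endian bytes:
  [0]=0x81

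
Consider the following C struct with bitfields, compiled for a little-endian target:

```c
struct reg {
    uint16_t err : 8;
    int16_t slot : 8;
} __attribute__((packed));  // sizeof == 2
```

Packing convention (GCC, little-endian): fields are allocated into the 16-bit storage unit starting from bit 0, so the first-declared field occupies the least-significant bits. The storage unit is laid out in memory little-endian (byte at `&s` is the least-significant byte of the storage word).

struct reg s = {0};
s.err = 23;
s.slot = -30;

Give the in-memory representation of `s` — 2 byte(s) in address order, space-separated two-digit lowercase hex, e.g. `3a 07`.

err:8 = 23 → 0x17 << 0 → word 0x0017
slot:8 = -30 → 0xe2 << 8 → word 0xe217
word = 0xe217 → little-endian bytes:
  [0]=0x17  [1]=0xe2

17 e2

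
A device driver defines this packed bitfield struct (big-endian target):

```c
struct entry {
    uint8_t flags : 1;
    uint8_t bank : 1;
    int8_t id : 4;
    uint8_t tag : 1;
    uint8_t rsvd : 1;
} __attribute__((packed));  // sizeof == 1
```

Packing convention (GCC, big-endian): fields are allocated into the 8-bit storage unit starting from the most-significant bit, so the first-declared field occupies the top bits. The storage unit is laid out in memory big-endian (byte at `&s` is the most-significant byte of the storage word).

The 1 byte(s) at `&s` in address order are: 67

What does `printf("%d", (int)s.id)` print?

-7

[0]=0x67 (big-endian) → word 0x67
flags [7+:1] = (word>>7) & 0x1 = 0
bank [6+:1] = (word>>6) & 0x1 = 1
id [2+:4] = (word>>2) & 0xf = 9  ←
tag [1+:1] = (word>>1) & 0x1 = 1
rsvd [0+:1] = (word>>0) & 0x1 = 1
id signed 4b, MSB=1: 9 - 16 = -7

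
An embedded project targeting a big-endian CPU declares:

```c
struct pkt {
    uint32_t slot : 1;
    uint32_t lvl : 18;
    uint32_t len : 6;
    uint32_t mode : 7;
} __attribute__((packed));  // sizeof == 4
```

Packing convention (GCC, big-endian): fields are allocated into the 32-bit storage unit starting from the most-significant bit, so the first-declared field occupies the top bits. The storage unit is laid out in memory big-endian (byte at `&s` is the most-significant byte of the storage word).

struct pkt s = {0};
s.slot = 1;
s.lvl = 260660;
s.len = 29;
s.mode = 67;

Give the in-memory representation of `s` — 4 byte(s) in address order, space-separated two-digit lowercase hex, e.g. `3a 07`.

slot (1b) val=1 bits=0x1 at bit 31: 0x80000000
lvl (18b) val=260660 bits=0x3fa34 at bit 13: 0xff468000
len (6b) val=29 bits=0x1d at bit 7: 0xff468e80
mode (7b) val=67 bits=0x43 at bit 0: 0xff468ec3
word = 0xff468ec3 → big-endian bytes:
  [0]=0xff  [1]=0x46  [2]=0x8e  [3]=0xc3

ff 46 8e c3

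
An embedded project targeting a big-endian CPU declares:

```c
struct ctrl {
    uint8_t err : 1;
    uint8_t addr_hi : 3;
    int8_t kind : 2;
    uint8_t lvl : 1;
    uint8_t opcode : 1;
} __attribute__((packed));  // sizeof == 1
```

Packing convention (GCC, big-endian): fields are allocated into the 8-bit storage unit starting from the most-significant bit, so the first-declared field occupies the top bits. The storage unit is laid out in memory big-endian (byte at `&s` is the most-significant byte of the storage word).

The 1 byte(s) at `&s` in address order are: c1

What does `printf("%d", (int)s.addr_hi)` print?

4

[0]=0xc1 (big-endian) → word 0xc1
err:1 @ bit 7 → (0xc1>>7)&0x1 = 0x1
addr_hi:3 @ bit 4 → (0xc1>>4)&0x7 = 0x4  ←
kind:2 @ bit 2 → (0xc1>>2)&0x3 = 0x0
lvl:1 @ bit 1 → (0xc1>>1)&0x1 = 0x0
opcode:1 @ bit 0 → (0xc1>>0)&0x1 = 0x1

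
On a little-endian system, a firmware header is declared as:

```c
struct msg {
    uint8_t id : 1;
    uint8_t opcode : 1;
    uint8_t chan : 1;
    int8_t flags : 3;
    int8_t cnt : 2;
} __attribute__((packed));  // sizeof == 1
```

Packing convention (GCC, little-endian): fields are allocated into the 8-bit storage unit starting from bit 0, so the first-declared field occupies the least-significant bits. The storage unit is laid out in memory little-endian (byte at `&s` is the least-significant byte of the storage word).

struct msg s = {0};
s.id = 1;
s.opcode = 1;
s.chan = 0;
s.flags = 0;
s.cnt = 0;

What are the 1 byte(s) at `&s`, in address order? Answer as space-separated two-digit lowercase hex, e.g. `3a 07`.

id:1 = 1 → 0x1 << 0 → word 0x01
opcode:1 = 1 → 0x1 << 1 → word 0x03
chan:1 = 0 → 0x0 << 2 → word 0x03
flags:3 = 0 → 0x0 << 3 → word 0x03
cnt:2 = 0 → 0x0 << 6 → word 0x03
word = 0x03 → little-endian bytes:
  [0]=0x03

03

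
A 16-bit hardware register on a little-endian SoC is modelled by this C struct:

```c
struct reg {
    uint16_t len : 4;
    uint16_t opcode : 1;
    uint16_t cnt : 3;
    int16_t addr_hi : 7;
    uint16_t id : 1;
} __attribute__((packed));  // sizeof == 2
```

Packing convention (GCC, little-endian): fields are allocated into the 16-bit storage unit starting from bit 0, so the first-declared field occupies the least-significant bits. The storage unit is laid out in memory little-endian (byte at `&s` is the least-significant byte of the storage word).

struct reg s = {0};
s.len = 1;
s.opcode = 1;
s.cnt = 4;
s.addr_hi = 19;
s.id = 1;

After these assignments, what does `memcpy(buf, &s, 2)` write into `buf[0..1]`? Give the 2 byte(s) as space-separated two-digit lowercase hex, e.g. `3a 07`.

[0+:4] len=1 & 0xf = 0x1; word=0x0001
[4+:1] opcode=1 & 0x1 = 0x1; word=0x0011
[5+:3] cnt=4 & 0x7 = 0x4; word=0x0091
[8+:7] addr_hi=19 & 0x7f = 0x13; word=0x1391
[15+:1] id=1 & 0x1 = 0x1; word=0x9391
word = 0x9391 → little-endian bytes:
  [0]=0x91  [1]=0x93

91 93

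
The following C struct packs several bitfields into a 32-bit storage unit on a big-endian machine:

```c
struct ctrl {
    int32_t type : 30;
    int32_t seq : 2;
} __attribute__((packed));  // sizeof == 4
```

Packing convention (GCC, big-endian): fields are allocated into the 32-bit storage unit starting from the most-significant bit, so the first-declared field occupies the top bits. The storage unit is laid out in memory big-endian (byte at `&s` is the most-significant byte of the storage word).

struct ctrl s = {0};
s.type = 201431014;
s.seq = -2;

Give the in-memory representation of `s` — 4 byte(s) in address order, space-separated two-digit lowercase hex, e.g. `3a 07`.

type:30 = 201431014 → 0xc0197e6 << 2 → word 0x30065f98
seq:2 = -2 → 0x2 << 0 → word 0x30065f9a
word = 0x30065f9a → big-endian bytes:
  [0]=0x30  [1]=0x06  [2]=0x5f  [3]=0x9a

30 06 5f 9a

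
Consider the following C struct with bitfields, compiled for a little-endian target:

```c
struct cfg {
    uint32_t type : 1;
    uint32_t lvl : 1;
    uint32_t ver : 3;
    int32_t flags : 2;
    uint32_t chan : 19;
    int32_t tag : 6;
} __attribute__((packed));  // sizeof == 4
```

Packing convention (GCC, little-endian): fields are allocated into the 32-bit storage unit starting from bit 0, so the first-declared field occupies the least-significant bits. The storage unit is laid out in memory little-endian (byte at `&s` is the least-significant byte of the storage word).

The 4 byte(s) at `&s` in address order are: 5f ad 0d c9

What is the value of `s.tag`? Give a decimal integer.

-14

[0]=0x5f [1]=0xad [2]=0x0d [3]=0xc9 (little-endian) → word 0xc90dad5f
type [0+:1] = (word>>0) & 0x1 = 1
lvl [1+:1] = (word>>1) & 0x1 = 1
ver [2+:3] = (word>>2) & 0x7 = 7
flags [5+:2] = (word>>5) & 0x3 = 2
chan [7+:19] = (word>>7) & 0x7ffff = 138074
tag [26+:6] = (word>>26) & 0x3f = 50  ←
tag signed 6b, MSB=1: 50 - 64 = -14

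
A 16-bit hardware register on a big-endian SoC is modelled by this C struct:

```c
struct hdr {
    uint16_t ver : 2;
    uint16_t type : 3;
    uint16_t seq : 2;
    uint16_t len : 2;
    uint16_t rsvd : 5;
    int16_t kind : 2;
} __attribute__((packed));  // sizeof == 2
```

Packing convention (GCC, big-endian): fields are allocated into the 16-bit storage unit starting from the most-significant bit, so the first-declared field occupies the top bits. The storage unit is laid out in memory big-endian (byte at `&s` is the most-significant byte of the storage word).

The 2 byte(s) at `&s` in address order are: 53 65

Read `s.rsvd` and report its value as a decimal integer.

[0]=0x53 [1]=0x65 (big-endian) → word 0x5365
ver [14+:2] = (word>>14) & 0x3 = 1
type [11+:3] = (word>>11) & 0x7 = 2
seq [9+:2] = (word>>9) & 0x3 = 1
len [7+:2] = (word>>7) & 0x3 = 2
rsvd [2+:5] = (word>>2) & 0x1f = 25  ←
kind [0+:2] = (word>>0) & 0x3 = 1

25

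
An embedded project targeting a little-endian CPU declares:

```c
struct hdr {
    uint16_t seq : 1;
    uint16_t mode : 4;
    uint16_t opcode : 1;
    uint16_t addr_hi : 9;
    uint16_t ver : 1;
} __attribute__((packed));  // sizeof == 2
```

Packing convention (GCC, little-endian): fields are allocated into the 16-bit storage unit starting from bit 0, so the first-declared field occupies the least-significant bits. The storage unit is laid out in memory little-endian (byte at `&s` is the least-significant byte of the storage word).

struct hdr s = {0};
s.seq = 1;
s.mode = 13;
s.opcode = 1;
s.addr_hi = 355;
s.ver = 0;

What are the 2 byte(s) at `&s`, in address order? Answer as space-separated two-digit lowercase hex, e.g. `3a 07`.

seq (1b) val=1 bits=0x1 at bit 0: 0x0001
mode (4b) val=13 bits=0xd at bit 1: 0x001b
opcode (1b) val=1 bits=0x1 at bit 5: 0x003b
addr_hi (9b) val=355 bits=0x163 at bit 6: 0x58fb
ver (1b) val=0 bits=0x0 at bit 15: 0x58fb
word = 0x58fb → little-endian bytes:
  [0]=0xfb  [1]=0x58

fb 58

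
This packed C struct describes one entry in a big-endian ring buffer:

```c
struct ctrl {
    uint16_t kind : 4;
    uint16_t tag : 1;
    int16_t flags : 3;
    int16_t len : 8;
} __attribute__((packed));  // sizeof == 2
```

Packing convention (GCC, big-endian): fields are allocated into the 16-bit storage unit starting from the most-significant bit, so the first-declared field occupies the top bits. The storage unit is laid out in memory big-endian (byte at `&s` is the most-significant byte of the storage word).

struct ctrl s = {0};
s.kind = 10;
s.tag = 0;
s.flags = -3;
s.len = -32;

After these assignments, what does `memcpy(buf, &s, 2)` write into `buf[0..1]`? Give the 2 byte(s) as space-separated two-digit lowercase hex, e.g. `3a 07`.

a5 e0

[12+:4] kind=10 & 0xf = 0xa; word=0xa000
[11+:1] tag=0 & 0x1 = 0x0; word=0xa000
[8+:3] flags=-3 & 0x7 = 0x5; word=0xa500
[0+:8] len=-32 & 0xff = 0xe0; word=0xa5e0
word = 0xa5e0 → big-endian bytes:
  [0]=0xa5  [1]=0xe0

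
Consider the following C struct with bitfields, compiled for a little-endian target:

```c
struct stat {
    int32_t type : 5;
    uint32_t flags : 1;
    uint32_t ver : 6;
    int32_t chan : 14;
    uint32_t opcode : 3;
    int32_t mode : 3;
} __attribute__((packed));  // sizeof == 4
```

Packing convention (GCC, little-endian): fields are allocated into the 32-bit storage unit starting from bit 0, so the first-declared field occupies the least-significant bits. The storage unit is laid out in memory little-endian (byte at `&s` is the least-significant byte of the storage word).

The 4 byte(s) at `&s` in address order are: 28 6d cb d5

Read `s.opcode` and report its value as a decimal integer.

[0]=0x28 [1]=0x6d [2]=0xcb [3]=0xd5 (little-endian) → word 0xd5cb6d28
type [0+:5] = (word>>0) & 0x1f = 8
flags [5+:1] = (word>>5) & 0x1 = 1
ver [6+:6] = (word>>6) & 0x3f = 52
chan [12+:14] = (word>>12) & 0x3fff = 7350
opcode [26+:3] = (word>>26) & 0x7 = 5  ←
mode [29+:3] = (word>>29) & 0x7 = 6

5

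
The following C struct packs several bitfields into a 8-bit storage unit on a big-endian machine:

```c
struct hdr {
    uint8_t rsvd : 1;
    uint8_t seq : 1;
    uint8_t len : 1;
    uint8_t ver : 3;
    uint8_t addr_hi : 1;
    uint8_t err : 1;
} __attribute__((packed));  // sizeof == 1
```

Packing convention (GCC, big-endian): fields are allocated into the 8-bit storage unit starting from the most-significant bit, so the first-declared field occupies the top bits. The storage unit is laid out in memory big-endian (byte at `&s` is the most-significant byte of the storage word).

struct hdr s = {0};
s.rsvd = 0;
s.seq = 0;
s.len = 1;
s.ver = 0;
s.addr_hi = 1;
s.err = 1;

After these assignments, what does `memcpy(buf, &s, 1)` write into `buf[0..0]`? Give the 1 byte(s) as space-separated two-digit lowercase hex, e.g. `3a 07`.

rsvd:1 = 0 → 0x0 << 7 → word 0x00
seq:1 = 0 → 0x0 << 6 → word 0x00
len:1 = 1 → 0x1 << 5 → word 0x20
ver:3 = 0 → 0x0 << 2 → word 0x20
addr_hi:1 = 1 → 0x1 << 1 → word 0x22
err:1 = 1 → 0x1 << 0 → word 0x23
word = 0x23 → big-endian bytes:
  [0]=0x23

23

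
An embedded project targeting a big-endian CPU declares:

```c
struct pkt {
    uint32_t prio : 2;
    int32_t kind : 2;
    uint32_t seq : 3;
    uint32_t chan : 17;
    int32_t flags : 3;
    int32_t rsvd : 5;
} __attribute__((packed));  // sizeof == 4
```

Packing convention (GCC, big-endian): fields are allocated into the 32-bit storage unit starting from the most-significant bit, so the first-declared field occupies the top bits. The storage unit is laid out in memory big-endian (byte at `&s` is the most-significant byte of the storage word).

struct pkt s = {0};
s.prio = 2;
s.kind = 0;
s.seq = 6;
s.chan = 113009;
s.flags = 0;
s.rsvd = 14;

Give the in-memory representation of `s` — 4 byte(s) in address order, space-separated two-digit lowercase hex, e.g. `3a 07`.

8d b9 71 0e

[30+:2] prio=2 & 0x3 = 0x2; word=0x80000000
[28+:2] kind=0 & 0x3 = 0x0; word=0x80000000
[25+:3] seq=6 & 0x7 = 0x6; word=0x8c000000
[8+:17] chan=113009 & 0x1ffff = 0x1b971; word=0x8db97100
[5+:3] flags=0 & 0x7 = 0x0; word=0x8db97100
[0+:5] rsvd=14 & 0x1f = 0xe; word=0x8db9710e
word = 0x8db9710e → big-endian bytes:
  [0]=0x8d  [1]=0xb9  [2]=0x71  [3]=0x0e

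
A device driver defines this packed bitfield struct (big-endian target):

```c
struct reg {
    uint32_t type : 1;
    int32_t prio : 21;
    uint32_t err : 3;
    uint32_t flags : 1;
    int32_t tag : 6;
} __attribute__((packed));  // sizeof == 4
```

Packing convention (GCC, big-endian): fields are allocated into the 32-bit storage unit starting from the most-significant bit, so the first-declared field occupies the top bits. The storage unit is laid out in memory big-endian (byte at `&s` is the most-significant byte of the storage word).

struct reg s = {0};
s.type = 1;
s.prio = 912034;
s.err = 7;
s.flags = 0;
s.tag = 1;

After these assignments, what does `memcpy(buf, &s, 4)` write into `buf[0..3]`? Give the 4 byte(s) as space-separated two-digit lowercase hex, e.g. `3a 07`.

[31+:1] type=1 & 0x1 = 0x1; word=0x80000000
[10+:21] prio=912034 & 0x1fffff = 0xdeaa2; word=0xb7aa8800
[7+:3] err=7 & 0x7 = 0x7; word=0xb7aa8b80
[6+:1] flags=0 & 0x1 = 0x0; word=0xb7aa8b80
[0+:6] tag=1 & 0x3f = 0x1; word=0xb7aa8b81
word = 0xb7aa8b81 → big-endian bytes:
  [0]=0xb7  [1]=0xaa  [2]=0x8b  [3]=0x81

b7 aa 8b 81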